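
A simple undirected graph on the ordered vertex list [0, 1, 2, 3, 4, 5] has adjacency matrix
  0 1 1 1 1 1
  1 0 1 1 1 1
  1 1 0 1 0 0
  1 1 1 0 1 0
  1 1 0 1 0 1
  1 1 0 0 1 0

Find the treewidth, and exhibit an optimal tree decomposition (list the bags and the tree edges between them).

Treewidth 3.
Bags: B1 = {0, 1, 3, 4}  B2 = {0, 1, 4, 5}  B3 = {0, 1, 2, 3}
Tree: B1–B2, B1–B3

Every bag has size at most 4, so the width is 4 − 1 = 3 and tw(G) ≤ 3. On the other hand G contains the 4-clique {0, 1, 2, 3}. A clique must lie in a single bag of any decomposition, so no decomposition can have width below 3. The upper and lower bounds meet at 3, so that is the treewidth.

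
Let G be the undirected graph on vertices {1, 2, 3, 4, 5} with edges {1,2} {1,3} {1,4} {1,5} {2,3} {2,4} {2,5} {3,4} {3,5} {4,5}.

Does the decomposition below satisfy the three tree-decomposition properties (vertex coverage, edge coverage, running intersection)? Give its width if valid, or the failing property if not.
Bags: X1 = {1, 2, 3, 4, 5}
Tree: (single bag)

Yes; width 4.

Checking the three conditions: (i) the bags cover all of {1, 2, 3, 4, 5}; (ii) for each edge, some bag contains both endpoints; (iii) the bags containing any fixed vertex form a subtree. All hold, so the decomposition is valid with width 5 − 1 = 4.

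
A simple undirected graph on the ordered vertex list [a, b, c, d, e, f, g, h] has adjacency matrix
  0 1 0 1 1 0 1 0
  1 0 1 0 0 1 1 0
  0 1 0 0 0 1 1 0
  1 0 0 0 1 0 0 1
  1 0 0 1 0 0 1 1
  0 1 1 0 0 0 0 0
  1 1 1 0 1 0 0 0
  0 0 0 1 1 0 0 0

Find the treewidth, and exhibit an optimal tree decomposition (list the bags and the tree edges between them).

Each bag holds 3 vertices, so the decomposition has width 2, which upper-bounds the treewidth. On the other hand G contains the 3-clique {d, e, h}. A clique must lie in a single bag of any decomposition, so no decomposition can have width below 2. Therefore the treewidth is 2.

Treewidth 2.
One optimal decomposition is:
Bags: B1 = {a, e, g}  B2 = {a, d, e}  B3 = {a, b, g}  B4 = {b, c, g}  B5 = {d, e, h}  B6 = {b, c, f}
Tree: B1–B2, B1–B3, B3–B4, B2–B5, B4–B6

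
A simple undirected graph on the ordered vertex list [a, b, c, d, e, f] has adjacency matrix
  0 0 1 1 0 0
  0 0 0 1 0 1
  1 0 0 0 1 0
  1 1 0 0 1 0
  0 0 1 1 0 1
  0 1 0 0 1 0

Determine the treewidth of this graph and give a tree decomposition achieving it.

Every bag has size at most 3, so the width is 3 − 1 = 2 and tw(G) ≤ 2. For the lower bound, G contains the cycle c–a–d–e–c, so G is not a forest; only forests have treewidth ≤ 1, hence tw(G) ≥ 2. Combining the bounds, tw(G) = 2.

Treewidth 2.
One optimal decomposition is:
Bags: B1 = {a, c, e}  B2 = {a, d, e}  B3 = {d, e, f}  B4 = {b, d, f}
Tree: B1–B2, B2–B3, B3–B4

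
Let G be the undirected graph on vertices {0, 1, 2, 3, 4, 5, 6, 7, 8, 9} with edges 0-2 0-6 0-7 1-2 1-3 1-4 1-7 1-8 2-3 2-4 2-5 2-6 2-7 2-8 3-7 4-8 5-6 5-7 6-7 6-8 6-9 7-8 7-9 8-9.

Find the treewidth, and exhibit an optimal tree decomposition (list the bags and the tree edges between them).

Every bag has size at most 4, so the width is 4 − 1 = 3 and tw(G) ≤ 3. On the other hand G contains the 4-clique {6, 7, 8, 9}. A clique must lie in a single bag of any decomposition, so no decomposition can have width below 3. The upper and lower bounds meet at 3, so that is the treewidth.

Treewidth 3.
One such decomposition:
Bags: B1 = {2, 6, 7, 8}  B2 = {1, 2, 7, 8}  B3 = {1, 2, 4, 8}  B4 = {6, 7, 8, 9}  B5 = {0, 2, 6, 7}  B6 = {2, 5, 6, 7}  B7 = {1, 2, 3, 7}
Tree: B1–B2, B2–B3, B1–B4, B1–B5, B1–B6, B2–B7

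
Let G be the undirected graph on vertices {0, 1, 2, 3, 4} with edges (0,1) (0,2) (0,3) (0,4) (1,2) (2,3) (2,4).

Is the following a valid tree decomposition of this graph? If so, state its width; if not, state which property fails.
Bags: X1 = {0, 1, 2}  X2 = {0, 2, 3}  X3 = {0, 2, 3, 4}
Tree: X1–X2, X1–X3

No — bags containing vertex 3 are not connected in the tree.

A tree decomposition must satisfy three properties: every vertex lies in some bag; for every edge, both endpoints lie together in some bag; and for every vertex, the bags containing it form a connected subtree. Here bags containing vertex 3 are not connected in the tree, so the decomposition is invalid.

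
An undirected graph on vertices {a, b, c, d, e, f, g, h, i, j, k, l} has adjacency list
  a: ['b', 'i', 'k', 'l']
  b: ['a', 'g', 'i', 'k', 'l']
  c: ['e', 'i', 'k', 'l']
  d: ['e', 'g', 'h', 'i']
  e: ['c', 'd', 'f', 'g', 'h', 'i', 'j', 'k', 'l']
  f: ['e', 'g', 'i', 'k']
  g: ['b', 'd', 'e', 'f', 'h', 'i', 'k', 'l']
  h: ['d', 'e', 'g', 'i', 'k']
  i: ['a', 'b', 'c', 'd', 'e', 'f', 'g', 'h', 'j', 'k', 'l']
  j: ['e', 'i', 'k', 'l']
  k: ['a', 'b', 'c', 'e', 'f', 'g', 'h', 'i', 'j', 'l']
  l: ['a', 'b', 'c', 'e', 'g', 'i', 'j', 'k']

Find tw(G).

A width-4 tree decomposition is:
Bags: B1 = {c, e, i, k, l}  B2 = {e, g, i, k, l}  B3 = {e, i, j, k, l}  B4 = {e, g, h, i, k}  B5 = {b, g, i, k, l}  B6 = {a, b, i, k, l}  B7 = {e, f, g, i, k}  B8 = {d, e, g, h, i}
Tree: B1–B2, B1–B3, B2–B4, B2–B5, B5–B6, B4–B7, B4–B8
Each bag holds 5 vertices, so the decomposition has width 4, which upper-bounds the treewidth. For the lower bound, the 5 vertices {d, e, g, h, i} are pairwise adjacent, and any tree decomposition puts a clique entirely inside one bag — forcing width ≥ 4. Therefore the treewidth is 4.

4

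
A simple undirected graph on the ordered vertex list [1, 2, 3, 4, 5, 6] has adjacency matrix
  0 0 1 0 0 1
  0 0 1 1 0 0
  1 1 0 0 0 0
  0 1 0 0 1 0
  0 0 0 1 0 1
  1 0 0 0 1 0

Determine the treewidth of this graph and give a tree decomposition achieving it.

Treewidth 2.
Bags: B1 = {1, 3, 6}  B2 = {2, 3, 6}  B3 = {2, 4, 6}  B4 = {4, 5, 6}
Tree: B1–B2, B2–B3, B3–B4

Every bag has size at most 3, so the width is 3 − 1 = 2 and tw(G) ≤ 2. For the lower bound, G contains the cycle 6–1–3–2–4–5–6, so G is not a forest; only forests have treewidth ≤ 1, hence tw(G) ≥ 2. Therefore the treewidth is 2.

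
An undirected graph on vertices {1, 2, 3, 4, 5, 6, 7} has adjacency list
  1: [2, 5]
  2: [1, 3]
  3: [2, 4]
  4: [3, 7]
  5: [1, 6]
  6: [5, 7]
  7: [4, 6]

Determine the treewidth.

2

A width-2 tree decomposition is:
Bags: B1 = {1, 5, 6}  B2 = {1, 2, 6}  B3 = {2, 3, 6}  B4 = {3, 4, 6}  B5 = {4, 6, 7}
Tree: B1–B2, B2–B3, B3–B4, B4–B5
The largest bag has 3 vertices, giving width 2; this decomposition certifies tw(G) ≤ 2. For the lower bound, G contains the cycle 6–5–1–2–3–4–7–6, so G is not a forest; only forests have treewidth ≤ 1, hence tw(G) ≥ 2. Combining the bounds, tw(G) = 2.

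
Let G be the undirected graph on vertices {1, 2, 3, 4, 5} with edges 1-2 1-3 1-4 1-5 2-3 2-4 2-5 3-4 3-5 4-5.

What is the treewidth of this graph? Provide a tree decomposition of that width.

A single bag containing all 5 vertices is trivially a valid decomposition of width 4. On the other hand G contains the 5-clique {1, 2, 3, 4, 5}. A clique must lie in a single bag of any decomposition, so no decomposition can have width below 4. The upper and lower bounds meet at 4, so that is the treewidth.

Treewidth 4.
One optimal decomposition is:
Bags: B1 = {1, 2, 3, 4, 5}
Tree: (single bag)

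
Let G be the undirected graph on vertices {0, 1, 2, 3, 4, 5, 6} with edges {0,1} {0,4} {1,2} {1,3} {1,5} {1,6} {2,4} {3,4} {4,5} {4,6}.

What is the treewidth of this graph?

2

A width-2 tree decomposition is:
Bags: B1 = {1, 2, 4}  B2 = {0, 1, 4}  B3 = {1, 4, 6}  B4 = {1, 3, 4}  B5 = {1, 4, 5}
Tree: B1–B2, B2–B3, B3–B4, B4–B5
Every bag has size at most 3, so the width is 3 − 1 = 2 and tw(G) ≤ 2. The edges 1–2–4–0–1 form a cycle, so G is not a tree and its treewidth is at least 2. Therefore the treewidth is 2.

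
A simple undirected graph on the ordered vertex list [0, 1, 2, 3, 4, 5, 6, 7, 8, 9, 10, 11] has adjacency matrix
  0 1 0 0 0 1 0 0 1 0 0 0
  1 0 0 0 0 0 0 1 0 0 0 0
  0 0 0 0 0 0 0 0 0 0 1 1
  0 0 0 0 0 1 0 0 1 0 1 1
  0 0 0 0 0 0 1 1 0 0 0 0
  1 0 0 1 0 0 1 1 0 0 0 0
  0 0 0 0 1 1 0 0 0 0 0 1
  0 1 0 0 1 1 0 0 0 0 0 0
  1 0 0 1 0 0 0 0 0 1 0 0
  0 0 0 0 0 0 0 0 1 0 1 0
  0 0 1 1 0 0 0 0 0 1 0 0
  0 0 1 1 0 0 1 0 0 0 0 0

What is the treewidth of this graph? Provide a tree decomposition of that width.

Every bag has size at most 4, so the width is 4 − 1 = 3 and tw(G) ≤ 3. For the lower bound: the 4 vertex sets {2,9,10}, {8}, {3}, {0,5,6,11} are disjoint, each induces a connected subgraph, and every pair is joined by at least one edge of G. Contracting each set to a single vertex therefore yields K_{4} as a minor, and since treewidth is minor-monotone, tw(G) ≥ tw(K_{4}) = 3. Combining the bounds, tw(G) = 3.

Treewidth 3.
One such decomposition:
Bags: B1 = {2, 8, 9, 10}  B2 = {2, 3, 8, 10}  B3 = {2, 3, 8, 11}  B4 = {0, 3, 8, 11}  B5 = {0, 3, 5, 11}  B6 = {0, 5, 6, 11}  B7 = {0, 1, 5, 6}  B8 = {1, 5, 6, 7}  B9 = {1, 4, 6, 7}
Tree: B1–B2, B2–B3, B3–B4, B4–B5, B5–B6, B6–B7, B7–B8, B8–B9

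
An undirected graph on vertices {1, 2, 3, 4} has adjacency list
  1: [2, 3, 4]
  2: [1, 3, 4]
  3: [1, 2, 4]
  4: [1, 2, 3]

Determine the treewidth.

A width-3 tree decomposition is:
Bags: B1 = {1, 2, 3, 4}
Tree: (single bag)
With just one bag of size 4, the width is 4 − 1 = 3, so tw(G) ≤ 3. For the lower bound, the 4 vertices {1, 2, 3, 4} are pairwise adjacent, and any tree decomposition puts a clique entirely inside one bag — forcing width ≥ 3. Hence tw(G) = 3 exactly.

3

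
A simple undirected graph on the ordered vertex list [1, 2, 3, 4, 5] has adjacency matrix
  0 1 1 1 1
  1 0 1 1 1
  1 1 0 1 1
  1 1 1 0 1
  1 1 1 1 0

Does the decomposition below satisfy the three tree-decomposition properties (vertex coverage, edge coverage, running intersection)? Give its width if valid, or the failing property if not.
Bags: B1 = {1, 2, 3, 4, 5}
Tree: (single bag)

Yes; width 4.

Vertex coverage: the bags together contain {1, 2, 3, 4, 5}, the full vertex set. Edge coverage: each edge of G has both endpoints in at least one bag. Running intersection: for every vertex, the bags containing it form a connected subtree. All three properties hold, so this is a valid tree decomposition of width max|bag| − 1 = 4, and hence tw(G) ≤ 4.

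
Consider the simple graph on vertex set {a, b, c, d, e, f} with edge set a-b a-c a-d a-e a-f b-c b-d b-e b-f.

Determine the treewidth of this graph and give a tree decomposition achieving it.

Each bag holds 3 vertices, so the decomposition has width 2, which upper-bounds the treewidth. On the other hand G contains the 3-clique {a, b, d}. A clique must lie in a single bag of any decomposition, so no decomposition can have width below 2. The upper and lower bounds meet at 2, so that is the treewidth.

Treewidth 2.
Bags: B1 = {a, b, c}  B2 = {a, b, d}  B3 = {a, b, f}  B4 = {a, b, e}
Tree: B1–B2, B2–B3, B1–B4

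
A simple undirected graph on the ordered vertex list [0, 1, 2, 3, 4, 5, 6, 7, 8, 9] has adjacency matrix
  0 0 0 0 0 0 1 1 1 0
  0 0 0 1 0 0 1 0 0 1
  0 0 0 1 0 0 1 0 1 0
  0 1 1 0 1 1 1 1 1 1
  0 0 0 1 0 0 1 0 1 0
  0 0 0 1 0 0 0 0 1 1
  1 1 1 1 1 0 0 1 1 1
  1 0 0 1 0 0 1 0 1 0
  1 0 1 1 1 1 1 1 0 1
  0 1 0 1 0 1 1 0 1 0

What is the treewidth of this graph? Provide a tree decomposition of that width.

Each bag holds 4 vertices, so the decomposition has width 3, which upper-bounds the treewidth. On the other hand G contains the 4-clique {0, 6, 7, 8}. A clique must lie in a single bag of any decomposition, so no decomposition can have width below 3. The upper and lower bounds meet at 3, so that is the treewidth.

Treewidth 3.
Bags: B1 = {3, 6, 8, 9}  B2 = {1, 3, 6, 9}  B3 = {3, 6, 7, 8}  B4 = {0, 6, 7, 8}  B5 = {3, 4, 6, 8}  B6 = {3, 5, 8, 9}  B7 = {2, 3, 6, 8}
Tree: B1–B2, B1–B3, B3–B4, B1–B5, B1–B6, B5–B7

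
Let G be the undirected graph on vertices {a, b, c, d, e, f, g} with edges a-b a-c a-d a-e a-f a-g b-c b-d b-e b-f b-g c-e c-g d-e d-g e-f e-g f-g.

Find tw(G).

A width-4 tree decomposition is:
Bags: B1 = {a, b, d, e, g}  B2 = {a, b, e, f, g}  B3 = {a, b, c, e, g}
Tree: B1–B2, B2–B3
Every bag has size at most 5, so the width is 5 − 1 = 4 and tw(G) ≤ 4. Conversely, {a, b, d, e, g} is a clique of size 5, and the vertices of any clique must share a bag in every tree decomposition; so some bag has ≥ 5 vertices and tw(G) ≥ 4. Hence tw(G) = 4 exactly.

4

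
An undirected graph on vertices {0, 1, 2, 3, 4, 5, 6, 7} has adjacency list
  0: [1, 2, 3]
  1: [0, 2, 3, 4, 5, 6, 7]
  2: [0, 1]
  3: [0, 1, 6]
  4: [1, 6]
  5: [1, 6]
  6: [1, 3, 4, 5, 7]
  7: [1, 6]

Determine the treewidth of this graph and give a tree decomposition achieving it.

Each bag holds 3 vertices, so the decomposition has width 2, which upper-bounds the treewidth. Conversely, {0, 1, 2} is a clique of size 3, and the vertices of any clique must share a bag in every tree decomposition; so some bag has ≥ 3 vertices and tw(G) ≥ 2. Hence tw(G) = 2 exactly.

Treewidth 2.
Bags: B1 = {0, 1, 3}  B2 = {1, 3, 6}  B3 = {0, 1, 2}  B4 = {1, 5, 6}  B5 = {1, 6, 7}  B6 = {1, 4, 6}
Tree: B1–B2, B1–B3, B2–B4, B4–B5, B5–B6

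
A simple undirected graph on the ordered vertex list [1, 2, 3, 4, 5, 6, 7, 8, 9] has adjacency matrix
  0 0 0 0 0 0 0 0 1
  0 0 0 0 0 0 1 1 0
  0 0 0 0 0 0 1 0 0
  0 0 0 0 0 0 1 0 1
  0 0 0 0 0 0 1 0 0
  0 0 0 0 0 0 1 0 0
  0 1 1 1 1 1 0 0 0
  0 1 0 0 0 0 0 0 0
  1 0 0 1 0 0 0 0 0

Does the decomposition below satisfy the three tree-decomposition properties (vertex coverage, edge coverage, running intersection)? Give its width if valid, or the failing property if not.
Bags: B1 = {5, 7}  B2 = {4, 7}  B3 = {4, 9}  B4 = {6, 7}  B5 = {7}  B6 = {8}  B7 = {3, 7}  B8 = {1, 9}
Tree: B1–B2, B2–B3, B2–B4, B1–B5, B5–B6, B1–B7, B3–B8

No — vertex 2 appears in no bag.

A tree decomposition must satisfy three properties: every vertex lies in some bag; for every edge, both endpoints lie together in some bag; and for every vertex, the bags containing it form a connected subtree. Here vertex 2 appears in no bag, so the decomposition is invalid.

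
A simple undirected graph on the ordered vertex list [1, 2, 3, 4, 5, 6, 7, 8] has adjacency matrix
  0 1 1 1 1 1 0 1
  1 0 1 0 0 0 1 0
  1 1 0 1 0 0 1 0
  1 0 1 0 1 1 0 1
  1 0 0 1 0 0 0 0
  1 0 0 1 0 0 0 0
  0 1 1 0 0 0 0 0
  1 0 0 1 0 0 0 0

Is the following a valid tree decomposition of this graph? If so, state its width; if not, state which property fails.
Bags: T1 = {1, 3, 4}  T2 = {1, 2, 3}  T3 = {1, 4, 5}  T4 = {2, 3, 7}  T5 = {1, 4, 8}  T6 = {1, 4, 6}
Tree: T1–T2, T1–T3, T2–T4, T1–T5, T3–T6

Checking the three conditions: (i) the bags cover all of {1, 2, 3, 4, 5, 6, 7, 8}; (ii) for each edge, some bag contains both endpoints; (iii) the bags containing any fixed vertex form a subtree. All hold, so the decomposition is valid with width 3 − 1 = 2.

Yes; width 2.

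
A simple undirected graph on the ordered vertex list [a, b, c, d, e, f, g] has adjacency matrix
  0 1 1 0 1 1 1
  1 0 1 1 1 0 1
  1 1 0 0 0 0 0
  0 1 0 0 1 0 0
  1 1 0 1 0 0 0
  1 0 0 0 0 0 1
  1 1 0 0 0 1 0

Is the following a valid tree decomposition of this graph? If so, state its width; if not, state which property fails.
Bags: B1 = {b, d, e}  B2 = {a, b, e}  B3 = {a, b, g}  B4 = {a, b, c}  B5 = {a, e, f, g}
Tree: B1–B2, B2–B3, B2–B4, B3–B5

A tree decomposition must satisfy three properties: every vertex lies in some bag; for every edge, both endpoints lie together in some bag; and for every vertex, the bags containing it form a connected subtree. Here bags containing vertex e are not connected in the tree, so the decomposition is invalid.

No — bags containing vertex e are not connected in the tree.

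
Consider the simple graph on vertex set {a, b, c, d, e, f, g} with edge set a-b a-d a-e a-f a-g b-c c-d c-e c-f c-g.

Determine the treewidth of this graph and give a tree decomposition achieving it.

Treewidth 2.
One optimal decomposition is:
Bags: B1 = {a, c, e}  B2 = {a, c, g}  B3 = {a, c, f}  B4 = {a, c, d}  B5 = {a, b, c}
Tree: B1–B2, B2–B3, B3–B4, B4–B5

Each bag holds 3 vertices, so the decomposition has width 2, which upper-bounds the treewidth. Since a–e–c–g–a is a cycle in G, G is not acyclic. Forests are exactly the graphs of treewidth ≤ 1, so tw(G) ≥ 2. Hence tw(G) = 2 exactly.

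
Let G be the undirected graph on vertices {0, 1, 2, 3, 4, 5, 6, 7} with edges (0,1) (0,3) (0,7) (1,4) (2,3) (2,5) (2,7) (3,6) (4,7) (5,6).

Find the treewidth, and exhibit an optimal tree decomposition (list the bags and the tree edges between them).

Treewidth 2.
One optimal decomposition is:
Bags: B1 = {0, 1, 4}  B2 = {0, 4, 7}  B3 = {0, 3, 7}  B4 = {2, 3, 7}  B5 = {2, 3, 6}  B6 = {2, 5, 6}
Tree: B1–B2, B2–B3, B3–B4, B4–B5, B5–B6

Every bag has size at most 3, so the width is 3 − 1 = 2 and tw(G) ≤ 2. Since 1–4–7–0–1 is a cycle in G, G is not acyclic. Forests are exactly the graphs of treewidth ≤ 1, so tw(G) ≥ 2. Combining the bounds, tw(G) = 2.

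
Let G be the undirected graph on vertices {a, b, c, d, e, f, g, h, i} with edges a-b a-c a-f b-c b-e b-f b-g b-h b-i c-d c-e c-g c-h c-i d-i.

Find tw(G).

A width-2 tree decomposition is:
Bags: B1 = {c, d, i}  B2 = {b, c, i}  B3 = {b, c, e}  B4 = {a, b, c}  B5 = {a, b, f}  B6 = {b, c, h}  B7 = {b, c, g}
Tree: B1–B2, B2–B3, B3–B4, B4–B5, B4–B6, B3–B7
Every bag has size at most 3, so the width is 3 − 1 = 2 and tw(G) ≤ 2. For the lower bound, the 3 vertices {c, d, i} are pairwise adjacent, and any tree decomposition puts a clique entirely inside one bag — forcing width ≥ 2. The upper and lower bounds meet at 2, so that is the treewidth.

2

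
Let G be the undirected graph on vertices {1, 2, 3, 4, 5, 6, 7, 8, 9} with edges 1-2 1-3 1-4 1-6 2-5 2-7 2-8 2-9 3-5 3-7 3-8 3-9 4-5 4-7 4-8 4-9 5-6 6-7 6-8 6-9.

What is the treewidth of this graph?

A width-4 tree decomposition is:
Bags: B1 = {1, 2, 3, 4, 6}  B2 = {2, 3, 4, 6, 9}  B3 = {2, 3, 4, 6, 8}  B4 = {2, 3, 4, 6, 7}  B5 = {2, 3, 4, 5, 6}
Tree: B1–B2, B2–B3, B3–B4, B4–B5
The largest bag has 5 vertices, giving width 4; this decomposition certifies tw(G) ≤ 4. For the lower bound: the 5 vertex sets {1,4}, {3,9}, {2,8}, {6}, {7} are disjoint, each induces a connected subgraph, and every pair is joined by at least one edge of G. Contracting each set to a single vertex therefore yields K_{5} as a minor, and since treewidth is minor-monotone, tw(G) ≥ tw(K_{5}) = 4. The upper and lower bounds meet at 4, so that is the treewidth.

4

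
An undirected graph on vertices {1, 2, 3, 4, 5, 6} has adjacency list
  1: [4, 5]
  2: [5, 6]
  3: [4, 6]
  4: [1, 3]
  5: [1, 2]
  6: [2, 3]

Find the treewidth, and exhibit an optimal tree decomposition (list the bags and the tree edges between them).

Treewidth 2.
Bags: B1 = {1, 4, 5}  B2 = {2, 4, 5}  B3 = {2, 4, 6}  B4 = {3, 4, 6}
Tree: B1–B2, B2–B3, B3–B4

Each bag holds 3 vertices, so the decomposition has width 2, which upper-bounds the treewidth. Since 4–1–5–2–6–3–4 is a cycle in G, G is not acyclic. Forests are exactly the graphs of treewidth ≤ 1, so tw(G) ≥ 2. Therefore the treewidth is 2.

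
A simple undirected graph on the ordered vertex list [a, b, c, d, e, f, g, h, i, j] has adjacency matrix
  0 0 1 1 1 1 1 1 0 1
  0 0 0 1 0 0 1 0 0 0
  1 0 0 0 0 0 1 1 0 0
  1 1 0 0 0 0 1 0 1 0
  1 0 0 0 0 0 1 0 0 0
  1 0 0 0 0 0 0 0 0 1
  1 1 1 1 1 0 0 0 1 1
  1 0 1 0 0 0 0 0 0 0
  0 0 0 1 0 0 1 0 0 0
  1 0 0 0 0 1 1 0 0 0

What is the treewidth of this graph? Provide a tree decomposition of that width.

Treewidth 2.
Bags: B1 = {a, e, g}  B2 = {a, g, j}  B3 = {a, d, g}  B4 = {d, g, i}  B5 = {a, c, g}  B6 = {a, c, h}  B7 = {a, f, j}  B8 = {b, d, g}
Tree: B1–B2, B1–B3, B3–B4, B2–B5, B5–B6, B2–B7, B3–B8

Every bag has size at most 3, so the width is 3 − 1 = 2 and tw(G) ≤ 2. Conversely, {a, d, g} is a clique of size 3, and the vertices of any clique must share a bag in every tree decomposition; so some bag has ≥ 3 vertices and tw(G) ≥ 2. Hence tw(G) = 2 exactly.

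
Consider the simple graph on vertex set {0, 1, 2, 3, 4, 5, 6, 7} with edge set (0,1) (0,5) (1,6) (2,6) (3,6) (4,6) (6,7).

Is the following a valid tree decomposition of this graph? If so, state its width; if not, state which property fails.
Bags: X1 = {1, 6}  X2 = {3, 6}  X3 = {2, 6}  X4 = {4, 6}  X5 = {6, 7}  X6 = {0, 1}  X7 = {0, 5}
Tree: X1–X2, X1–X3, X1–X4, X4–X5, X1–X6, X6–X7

Every vertex of G appears in some bag (union = {0, 1, 2, 3, 4, 5, 6, 7}); every edge is covered by a bag; and for each vertex v the set of bags containing v is connected in the bag tree. The decomposition is therefore valid. The largest bag has 2 vertices, so the width is 1.

Yes; width 1.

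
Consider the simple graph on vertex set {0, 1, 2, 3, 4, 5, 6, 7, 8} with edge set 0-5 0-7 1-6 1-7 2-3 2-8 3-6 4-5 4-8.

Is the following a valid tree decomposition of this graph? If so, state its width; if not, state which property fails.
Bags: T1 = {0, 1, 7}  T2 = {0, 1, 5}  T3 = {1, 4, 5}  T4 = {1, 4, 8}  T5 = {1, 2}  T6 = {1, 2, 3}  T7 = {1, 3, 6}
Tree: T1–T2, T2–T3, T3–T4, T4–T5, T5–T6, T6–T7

A tree decomposition must satisfy three properties: every vertex lies in some bag; for every edge, both endpoints lie together in some bag; and for every vertex, the bags containing it form a connected subtree. Here edge (8,2) lies in no bag, so the decomposition is invalid.

No — edge (8,2) lies in no bag.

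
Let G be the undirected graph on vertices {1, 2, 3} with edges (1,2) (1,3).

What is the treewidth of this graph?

A width-1 tree decomposition is:
Bags: B1 = {1, 2}  B2 = {1, 3}
Tree: B1–B2
Every bag has size at most 2, so the width is 2 − 1 = 1 and tw(G) ≤ 1. G has an edge, so its treewidth is at least 1. Combining the bounds, tw(G) = 1.

1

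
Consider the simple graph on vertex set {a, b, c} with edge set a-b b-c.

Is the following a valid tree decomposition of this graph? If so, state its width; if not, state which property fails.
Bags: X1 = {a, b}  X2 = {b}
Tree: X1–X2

A tree decomposition must satisfy three properties: every vertex lies in some bag; for every edge, both endpoints lie together in some bag; and for every vertex, the bags containing it form a connected subtree. Here vertex c appears in no bag, so the decomposition is invalid.

No — vertex c appears in no bag.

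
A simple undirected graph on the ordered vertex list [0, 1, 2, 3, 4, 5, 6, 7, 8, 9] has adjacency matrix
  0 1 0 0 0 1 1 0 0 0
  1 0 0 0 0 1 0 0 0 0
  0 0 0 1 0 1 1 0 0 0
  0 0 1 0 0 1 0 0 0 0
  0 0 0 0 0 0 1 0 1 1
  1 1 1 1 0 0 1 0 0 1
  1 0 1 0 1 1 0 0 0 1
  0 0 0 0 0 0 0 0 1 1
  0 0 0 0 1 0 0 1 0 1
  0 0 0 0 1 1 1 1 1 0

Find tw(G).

2

A width-2 tree decomposition is:
Bags: B1 = {5, 6, 9}  B2 = {4, 6, 9}  B3 = {4, 8, 9}  B4 = {0, 5, 6}  B5 = {0, 1, 5}  B6 = {2, 5, 6}  B7 = {7, 8, 9}  B8 = {2, 3, 5}
Tree: B1–B2, B2–B3, B1–B4, B4–B5, B4–B6, B3–B7, B6–B8
Every bag has size at most 3, so the width is 3 − 1 = 2 and tw(G) ≤ 2. For the lower bound, the 3 vertices {4, 8, 9} are pairwise adjacent, and any tree decomposition puts a clique entirely inside one bag — forcing width ≥ 2. Therefore the treewidth is 2.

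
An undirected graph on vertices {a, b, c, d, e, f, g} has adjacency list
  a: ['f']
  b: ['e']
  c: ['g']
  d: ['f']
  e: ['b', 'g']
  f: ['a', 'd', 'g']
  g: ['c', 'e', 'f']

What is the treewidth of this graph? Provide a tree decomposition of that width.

Treewidth 1.
One such decomposition:
Bags: B1 = {f, g}  B2 = {d, f}  B3 = {e, g}  B4 = {b, e}  B5 = {a, f}  B6 = {c, g}
Tree: B1–B2, B1–B3, B3–B4, B1–B5, B3–B6

Every bag has size at most 2, so the width is 2 − 1 = 1 and tw(G) ≤ 1. G has an edge, so its treewidth is at least 1. Combining the bounds, tw(G) = 1.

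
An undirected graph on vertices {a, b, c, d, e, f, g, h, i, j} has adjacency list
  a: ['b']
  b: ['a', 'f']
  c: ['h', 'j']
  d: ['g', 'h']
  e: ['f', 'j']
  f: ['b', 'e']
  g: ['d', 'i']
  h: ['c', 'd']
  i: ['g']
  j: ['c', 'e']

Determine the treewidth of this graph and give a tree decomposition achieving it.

Treewidth 1.
Bags: B1 = {g, i}  B2 = {d, g}  B3 = {d, h}  B4 = {c, h}  B5 = {c, j}  B6 = {e, j}  B7 = {e, f}  B8 = {b, f}  B9 = {a, b}
Tree: B1–B2, B2–B3, B3–B4, B4–B5, B5–B6, B6–B7, B7–B8, B8–B9

Each bag holds 2 vertices, so the decomposition has width 1, which upper-bounds the treewidth. Any graph with an edge has treewidth ≥ 1, and G has the edge i–g. Hence tw(G) = 1 exactly.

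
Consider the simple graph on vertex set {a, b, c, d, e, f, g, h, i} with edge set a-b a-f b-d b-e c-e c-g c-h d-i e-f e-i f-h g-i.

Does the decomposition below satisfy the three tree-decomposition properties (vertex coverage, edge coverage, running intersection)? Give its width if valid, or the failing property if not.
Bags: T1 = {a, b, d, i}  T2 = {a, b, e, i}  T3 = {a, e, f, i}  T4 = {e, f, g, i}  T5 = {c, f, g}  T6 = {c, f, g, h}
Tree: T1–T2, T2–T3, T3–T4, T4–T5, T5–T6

No — edge (e,c) lies in no bag.

A tree decomposition must satisfy three properties: every vertex lies in some bag; for every edge, both endpoints lie together in some bag; and for every vertex, the bags containing it form a connected subtree. Here edge (e,c) lies in no bag, so the decomposition is invalid.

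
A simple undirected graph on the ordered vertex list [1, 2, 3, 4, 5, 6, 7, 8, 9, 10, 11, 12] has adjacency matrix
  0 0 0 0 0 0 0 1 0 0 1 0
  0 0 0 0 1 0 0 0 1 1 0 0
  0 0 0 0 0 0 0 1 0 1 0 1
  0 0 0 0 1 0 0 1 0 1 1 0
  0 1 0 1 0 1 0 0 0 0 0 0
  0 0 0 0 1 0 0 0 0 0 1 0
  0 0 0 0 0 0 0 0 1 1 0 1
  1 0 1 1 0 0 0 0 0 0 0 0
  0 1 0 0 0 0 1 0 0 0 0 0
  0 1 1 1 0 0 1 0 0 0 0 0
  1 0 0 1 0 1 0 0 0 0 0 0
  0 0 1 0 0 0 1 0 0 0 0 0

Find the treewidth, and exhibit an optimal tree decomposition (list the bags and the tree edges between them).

Treewidth 3.
Bags: B1 = {1, 6, 8, 11}  B2 = {4, 6, 8, 11}  B3 = {4, 5, 6, 8}  B4 = {3, 4, 5, 8}  B5 = {3, 4, 5, 10}  B6 = {2, 3, 5, 10}  B7 = {2, 3, 10, 12}  B8 = {2, 7, 10, 12}  B9 = {2, 7, 9, 12}
Tree: B1–B2, B2–B3, B3–B4, B4–B5, B5–B6, B6–B7, B7–B8, B8–B9

Each bag holds 4 vertices, so the decomposition has width 3, which upper-bounds the treewidth. For the lower bound: the 4 vertex sets {1,6,11}, {8}, {4}, {2,3,5,10} are disjoint, each induces a connected subgraph, and every pair is joined by at least one edge of G. Contracting each set to a single vertex therefore yields K_{4} as a minor, and since treewidth is minor-monotone, tw(G) ≥ tw(K_{4}) = 3. Therefore the treewidth is 3.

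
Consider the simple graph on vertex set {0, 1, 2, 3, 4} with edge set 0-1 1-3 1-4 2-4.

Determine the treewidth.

1

A width-1 tree decomposition is:
Bags: B1 = {0, 1}  B2 = {1, 3}  B3 = {1, 4}  B4 = {2, 4}
Tree: B1–B2, B2–B3, B3–B4
Every bag has size at most 2, so the width is 2 − 1 = 1 and tw(G) ≤ 1. Any graph with an edge has treewidth ≥ 1, and G has the edge 1–0. Hence tw(G) = 1 exactly.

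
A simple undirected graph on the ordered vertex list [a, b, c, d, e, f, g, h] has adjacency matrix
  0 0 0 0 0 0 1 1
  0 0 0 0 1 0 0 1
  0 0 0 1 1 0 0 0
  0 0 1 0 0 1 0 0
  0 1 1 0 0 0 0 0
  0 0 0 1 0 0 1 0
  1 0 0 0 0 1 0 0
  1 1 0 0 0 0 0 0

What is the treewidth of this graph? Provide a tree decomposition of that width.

Treewidth 2.
One optimal decomposition is:
Bags: B1 = {a, f, g}  B2 = {a, d, f}  B3 = {a, c, d}  B4 = {a, c, e}  B5 = {a, b, e}  B6 = {a, b, h}
Tree: B1–B2, B2–B3, B3–B4, B4–B5, B5–B6

Every bag has size at most 3, so the width is 3 − 1 = 2 and tw(G) ≤ 2. Since a–g–f–d–c–e–b–h–a is a cycle in G, G is not acyclic. Forests are exactly the graphs of treewidth ≤ 1, so tw(G) ≥ 2. Combining the bounds, tw(G) = 2.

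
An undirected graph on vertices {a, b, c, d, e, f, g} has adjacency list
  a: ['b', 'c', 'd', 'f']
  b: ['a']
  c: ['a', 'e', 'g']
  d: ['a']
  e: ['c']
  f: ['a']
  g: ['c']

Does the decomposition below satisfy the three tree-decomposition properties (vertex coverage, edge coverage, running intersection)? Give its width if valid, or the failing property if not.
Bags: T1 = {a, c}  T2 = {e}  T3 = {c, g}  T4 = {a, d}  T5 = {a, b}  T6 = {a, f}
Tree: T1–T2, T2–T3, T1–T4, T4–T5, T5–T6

No — edge (c,e) lies in no bag.

A tree decomposition must satisfy three properties: every vertex lies in some bag; for every edge, both endpoints lie together in some bag; and for every vertex, the bags containing it form a connected subtree. Here edge (c,e) lies in no bag, so the decomposition is invalid.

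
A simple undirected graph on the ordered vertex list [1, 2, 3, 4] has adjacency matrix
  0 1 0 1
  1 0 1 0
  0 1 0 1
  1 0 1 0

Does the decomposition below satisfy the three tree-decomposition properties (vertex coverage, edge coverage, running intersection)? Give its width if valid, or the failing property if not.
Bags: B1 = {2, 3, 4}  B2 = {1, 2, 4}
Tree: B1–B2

Checking the three conditions: (i) the bags cover all of {1, 2, 3, 4}; (ii) for each edge, some bag contains both endpoints; (iii) the bags containing any fixed vertex form a subtree. All hold, so the decomposition is valid with width 3 − 1 = 2.

Yes; width 2.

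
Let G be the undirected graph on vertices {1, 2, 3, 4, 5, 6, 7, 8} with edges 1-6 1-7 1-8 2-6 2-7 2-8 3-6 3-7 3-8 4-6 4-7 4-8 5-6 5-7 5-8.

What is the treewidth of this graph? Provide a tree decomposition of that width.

Treewidth 3.
One such decomposition:
Bags: B1 = {4, 6, 7, 8}  B2 = {2, 6, 7, 8}  B3 = {5, 6, 7, 8}  B4 = {1, 6, 7, 8}  B5 = {3, 6, 7, 8}
Tree: B1–B2, B2–B3, B3–B4, B4–B5

Each bag holds 4 vertices, so the decomposition has width 3, which upper-bounds the treewidth. For the lower bound: the 4 vertex sets {4,7}, {2,8}, {6}, {5} are disjoint, each induces a connected subgraph, and every pair is joined by at least one edge of G. Contracting each set to a single vertex therefore yields K_{4} as a minor, and since treewidth is minor-monotone, tw(G) ≥ tw(K_{4}) = 3. Therefore the treewidth is 3.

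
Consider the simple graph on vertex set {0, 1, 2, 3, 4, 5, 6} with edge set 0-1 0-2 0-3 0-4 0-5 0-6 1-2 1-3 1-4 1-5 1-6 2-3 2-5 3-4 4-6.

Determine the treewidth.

3

A width-3 tree decomposition is:
Bags: B1 = {0, 1, 4, 6}  B2 = {0, 1, 3, 4}  B3 = {0, 1, 2, 3}  B4 = {0, 1, 2, 5}
Tree: B1–B2, B2–B3, B3–B4
The largest bag has 4 vertices, giving width 3; this decomposition certifies tw(G) ≤ 3. Conversely, {0, 1, 2, 3} is a clique of size 4, and the vertices of any clique must share a bag in every tree decomposition; so some bag has ≥ 4 vertices and tw(G) ≥ 3. Hence tw(G) = 3 exactly.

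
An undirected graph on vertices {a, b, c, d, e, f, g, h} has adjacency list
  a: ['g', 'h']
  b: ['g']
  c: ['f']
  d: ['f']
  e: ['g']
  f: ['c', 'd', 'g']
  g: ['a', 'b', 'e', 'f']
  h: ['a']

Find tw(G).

A width-1 tree decomposition is:
Bags: B1 = {e, g}  B2 = {f, g}  B3 = {c, f}  B4 = {b, g}  B5 = {a, g}  B6 = {a, h}  B7 = {d, f}
Tree: B1–B2, B2–B3, B2–B4, B4–B5, B5–B6, B2–B7
The largest bag has 2 vertices, giving width 1; this decomposition certifies tw(G) ≤ 1. G has an edge, so its treewidth is at least 1. Hence tw(G) = 1 exactly.

1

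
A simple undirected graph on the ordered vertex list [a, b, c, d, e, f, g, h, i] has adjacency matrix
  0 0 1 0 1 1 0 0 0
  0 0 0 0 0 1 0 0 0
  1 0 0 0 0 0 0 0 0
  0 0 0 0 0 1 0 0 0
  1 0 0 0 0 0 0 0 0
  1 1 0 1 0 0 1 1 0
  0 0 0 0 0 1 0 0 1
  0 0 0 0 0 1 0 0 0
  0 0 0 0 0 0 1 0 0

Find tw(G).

A width-1 tree decomposition is:
Bags: B1 = {d, f}  B2 = {a, f}  B3 = {f, h}  B4 = {a, e}  B5 = {b, f}  B6 = {f, g}  B7 = {a, c}  B8 = {g, i}
Tree: B1–B2, B1–B3, B2–B4, B2–B5, B1–B6, B2–B7, B6–B8
The largest bag has 2 vertices, giving width 1; this decomposition certifies tw(G) ≤ 1. Any graph with an edge has treewidth ≥ 1, and G has the edge d–f. Therefore the treewidth is 1.

1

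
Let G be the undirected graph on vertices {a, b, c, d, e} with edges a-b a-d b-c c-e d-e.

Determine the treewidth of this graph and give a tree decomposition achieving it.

Treewidth 2.
Bags: B1 = {c, d, e}  B2 = {b, c, d}  B3 = {a, b, d}
Tree: B1–B2, B2–B3

Each bag holds 3 vertices, so the decomposition has width 2, which upper-bounds the treewidth. The edges d–e–c–b–a–d form a cycle, so G is not a tree and its treewidth is at least 2. Therefore the treewidth is 2.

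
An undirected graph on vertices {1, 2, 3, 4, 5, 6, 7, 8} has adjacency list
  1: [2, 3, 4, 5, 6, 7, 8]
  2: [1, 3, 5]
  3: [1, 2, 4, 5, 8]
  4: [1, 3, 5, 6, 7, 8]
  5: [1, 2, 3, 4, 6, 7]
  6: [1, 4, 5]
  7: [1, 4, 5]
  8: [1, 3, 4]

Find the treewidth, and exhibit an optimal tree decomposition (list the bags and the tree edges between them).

Treewidth 3.
One such decomposition:
Bags: B1 = {1, 2, 3, 5}  B2 = {1, 3, 4, 5}  B3 = {1, 4, 5, 6}  B4 = {1, 3, 4, 8}  B5 = {1, 4, 5, 7}
Tree: B1–B2, B2–B3, B2–B4, B2–B5

The largest bag has 4 vertices, giving width 3; this decomposition certifies tw(G) ≤ 3. For the lower bound, the 4 vertices {1, 2, 3, 5} are pairwise adjacent, and any tree decomposition puts a clique entirely inside one bag — forcing width ≥ 3. The upper and lower bounds meet at 3, so that is the treewidth.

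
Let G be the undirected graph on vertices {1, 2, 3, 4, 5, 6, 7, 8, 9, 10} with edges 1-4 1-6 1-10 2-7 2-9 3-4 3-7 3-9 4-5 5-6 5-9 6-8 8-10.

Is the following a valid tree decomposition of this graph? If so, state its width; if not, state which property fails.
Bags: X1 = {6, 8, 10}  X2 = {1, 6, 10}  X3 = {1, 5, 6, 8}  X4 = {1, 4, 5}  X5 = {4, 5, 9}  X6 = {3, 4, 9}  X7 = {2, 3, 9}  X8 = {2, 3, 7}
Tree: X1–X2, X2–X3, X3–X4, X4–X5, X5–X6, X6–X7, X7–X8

A tree decomposition must satisfy three properties: every vertex lies in some bag; for every edge, both endpoints lie together in some bag; and for every vertex, the bags containing it form a connected subtree. Here bags containing vertex 8 are not connected in the tree, so the decomposition is invalid.

No — bags containing vertex 8 are not connected in the tree.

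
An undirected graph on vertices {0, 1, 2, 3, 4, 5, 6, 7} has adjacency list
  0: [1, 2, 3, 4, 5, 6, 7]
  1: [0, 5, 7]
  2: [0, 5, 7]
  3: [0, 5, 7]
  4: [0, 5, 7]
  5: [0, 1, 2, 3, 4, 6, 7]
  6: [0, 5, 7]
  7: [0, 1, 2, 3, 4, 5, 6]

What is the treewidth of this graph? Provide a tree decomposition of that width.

Every bag has size at most 4, so the width is 4 − 1 = 3 and tw(G) ≤ 3. Conversely, {0, 1, 5, 7} is a clique of size 4, and the vertices of any clique must share a bag in every tree decomposition; so some bag has ≥ 4 vertices and tw(G) ≥ 3. Combining the bounds, tw(G) = 3.

Treewidth 3.
Bags: B1 = {0, 5, 6, 7}  B2 = {0, 1, 5, 7}  B3 = {0, 2, 5, 7}  B4 = {0, 4, 5, 7}  B5 = {0, 3, 5, 7}
Tree: B1–B2, B2–B3, B1–B4, B4–B5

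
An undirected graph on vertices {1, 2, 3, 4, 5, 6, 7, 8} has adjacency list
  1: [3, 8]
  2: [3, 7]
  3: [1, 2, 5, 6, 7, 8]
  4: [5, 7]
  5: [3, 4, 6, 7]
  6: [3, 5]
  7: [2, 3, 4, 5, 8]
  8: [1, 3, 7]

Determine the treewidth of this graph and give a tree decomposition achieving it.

Treewidth 2.
One optimal decomposition is:
Bags: B1 = {3, 7, 8}  B2 = {2, 3, 7}  B3 = {1, 3, 8}  B4 = {3, 5, 7}  B5 = {4, 5, 7}  B6 = {3, 5, 6}
Tree: B1–B2, B1–B3, B1–B4, B4–B5, B4–B6

Each bag holds 3 vertices, so the decomposition has width 2, which upper-bounds the treewidth. Conversely, {1, 3, 8} is a clique of size 3, and the vertices of any clique must share a bag in every tree decomposition; so some bag has ≥ 3 vertices and tw(G) ≥ 2. The upper and lower bounds meet at 2, so that is the treewidth.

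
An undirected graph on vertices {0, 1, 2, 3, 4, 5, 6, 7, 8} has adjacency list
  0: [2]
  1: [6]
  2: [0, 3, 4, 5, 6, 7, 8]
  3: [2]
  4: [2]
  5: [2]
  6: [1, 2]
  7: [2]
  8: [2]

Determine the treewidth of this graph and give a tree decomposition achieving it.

Treewidth 1.
Bags: B1 = {2, 6}  B2 = {2, 5}  B3 = {1, 6}  B4 = {0, 2}  B5 = {2, 3}  B6 = {2, 4}  B7 = {2, 7}  B8 = {2, 8}
Tree: B1–B2, B1–B3, B1–B4, B2–B5, B5–B6, B1–B7, B6–B8

The largest bag has 2 vertices, giving width 1; this decomposition certifies tw(G) ≤ 1. Any graph with an edge has treewidth ≥ 1, and G has the edge 2–6. Combining the bounds, tw(G) = 1.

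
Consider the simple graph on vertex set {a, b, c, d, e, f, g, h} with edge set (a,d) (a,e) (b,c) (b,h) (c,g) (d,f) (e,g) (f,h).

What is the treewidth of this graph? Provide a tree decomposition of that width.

Treewidth 2.
Bags: B1 = {a, d, f}  B2 = {a, e, f}  B3 = {e, f, g}  B4 = {c, f, g}  B5 = {b, c, f}  B6 = {b, f, h}
Tree: B1–B2, B2–B3, B3–B4, B4–B5, B5–B6

Every bag has size at most 3, so the width is 3 − 1 = 2 and tw(G) ≤ 2. Since f–d–a–e–g–c–b–h–f is a cycle in G, G is not acyclic. Forests are exactly the graphs of treewidth ≤ 1, so tw(G) ≥ 2. Therefore the treewidth is 2.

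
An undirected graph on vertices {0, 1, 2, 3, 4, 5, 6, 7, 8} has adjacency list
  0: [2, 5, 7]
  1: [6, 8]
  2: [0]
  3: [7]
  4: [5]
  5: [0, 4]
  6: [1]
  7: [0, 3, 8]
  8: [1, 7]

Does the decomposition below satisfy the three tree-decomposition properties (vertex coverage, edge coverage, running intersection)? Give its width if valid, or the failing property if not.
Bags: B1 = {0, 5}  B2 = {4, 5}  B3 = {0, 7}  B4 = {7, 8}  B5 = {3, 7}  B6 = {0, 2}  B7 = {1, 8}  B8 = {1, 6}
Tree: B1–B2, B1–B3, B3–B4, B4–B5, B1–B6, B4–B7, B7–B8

Checking the three conditions: (i) the bags cover all of {0, 1, 2, 3, 4, 5, 6, 7, 8}; (ii) for each edge, some bag contains both endpoints; (iii) the bags containing any fixed vertex form a subtree. All hold, so the decomposition is valid with width 2 − 1 = 1.

Yes; width 1.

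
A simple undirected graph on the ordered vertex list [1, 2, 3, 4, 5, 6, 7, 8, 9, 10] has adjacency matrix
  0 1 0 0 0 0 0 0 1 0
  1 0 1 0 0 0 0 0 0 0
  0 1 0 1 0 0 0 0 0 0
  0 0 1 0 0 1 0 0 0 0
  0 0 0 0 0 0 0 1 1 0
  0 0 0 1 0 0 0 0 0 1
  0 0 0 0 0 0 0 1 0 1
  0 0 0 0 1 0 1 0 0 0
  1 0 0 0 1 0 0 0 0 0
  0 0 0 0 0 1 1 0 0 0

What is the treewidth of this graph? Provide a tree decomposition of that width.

Treewidth 2.
One such decomposition:
Bags: B1 = {1, 5, 9}  B2 = {1, 2, 5}  B3 = {2, 3, 5}  B4 = {3, 4, 5}  B5 = {4, 5, 6}  B6 = {5, 6, 10}  B7 = {5, 7, 10}  B8 = {5, 7, 8}
Tree: B1–B2, B2–B3, B3–B4, B4–B5, B5–B6, B6–B7, B7–B8

The largest bag has 3 vertices, giving width 2; this decomposition certifies tw(G) ≤ 2. For the lower bound, G contains the cycle 5–9–1–2–3–4–6–10–7–8–5, so G is not a forest; only forests have treewidth ≤ 1, hence tw(G) ≥ 2. Hence tw(G) = 2 exactly.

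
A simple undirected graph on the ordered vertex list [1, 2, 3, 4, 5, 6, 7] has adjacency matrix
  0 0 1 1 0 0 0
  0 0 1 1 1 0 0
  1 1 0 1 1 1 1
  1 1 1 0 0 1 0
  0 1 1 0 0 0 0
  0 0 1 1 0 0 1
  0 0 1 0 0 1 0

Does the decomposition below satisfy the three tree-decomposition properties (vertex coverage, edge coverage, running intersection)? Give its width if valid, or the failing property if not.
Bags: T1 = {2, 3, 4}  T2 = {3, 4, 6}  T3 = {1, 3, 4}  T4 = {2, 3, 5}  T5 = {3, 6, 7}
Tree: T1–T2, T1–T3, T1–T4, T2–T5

Vertex coverage: the bags together contain {1, 2, 3, 4, 5, 6, 7}, the full vertex set. Edge coverage: each edge of G has both endpoints in at least one bag. Running intersection: for every vertex, the bags containing it form a connected subtree. All three properties hold, so this is a valid tree decomposition of width max|bag| − 1 = 2, and hence tw(G) ≤ 2.

Yes; width 2.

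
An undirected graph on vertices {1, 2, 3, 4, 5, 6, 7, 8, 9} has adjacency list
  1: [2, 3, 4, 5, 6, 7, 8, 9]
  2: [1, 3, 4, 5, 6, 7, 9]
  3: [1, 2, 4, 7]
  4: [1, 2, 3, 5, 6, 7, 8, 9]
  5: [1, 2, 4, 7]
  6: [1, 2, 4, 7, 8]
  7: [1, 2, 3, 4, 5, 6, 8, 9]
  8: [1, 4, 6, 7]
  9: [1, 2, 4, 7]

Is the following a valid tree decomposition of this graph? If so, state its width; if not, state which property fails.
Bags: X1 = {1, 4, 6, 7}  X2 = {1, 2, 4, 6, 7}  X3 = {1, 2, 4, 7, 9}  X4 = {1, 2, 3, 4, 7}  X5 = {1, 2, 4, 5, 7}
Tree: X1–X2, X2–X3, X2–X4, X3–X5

No — vertex 8 appears in no bag.

A tree decomposition must satisfy three properties: every vertex lies in some bag; for every edge, both endpoints lie together in some bag; and for every vertex, the bags containing it form a connected subtree. Here vertex 8 appears in no bag, so the decomposition is invalid.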